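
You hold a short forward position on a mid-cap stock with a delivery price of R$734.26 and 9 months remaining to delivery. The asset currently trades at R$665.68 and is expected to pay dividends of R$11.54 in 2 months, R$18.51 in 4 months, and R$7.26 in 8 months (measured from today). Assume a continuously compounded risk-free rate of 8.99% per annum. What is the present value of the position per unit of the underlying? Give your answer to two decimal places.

R$56.87

PV(remaining dividends) I = 11.54·e^(−0.0899·2/12) + 18.51·e^(−0.0899·4/12) + 7.26·e^(−0.0899·8/12) = 36.1696
Current forward F = (S − I)·e^(rT) = (665.68 − 36.1696)·e^(0.0899·9/12) = 629.5104 × 1.069750 = 673.4188
Value (long) = (F − K)·e^(−rT) = (673.4188 − 734.26) × 0.934798 = -56.8742
Short position value = −(long value) = R$56.87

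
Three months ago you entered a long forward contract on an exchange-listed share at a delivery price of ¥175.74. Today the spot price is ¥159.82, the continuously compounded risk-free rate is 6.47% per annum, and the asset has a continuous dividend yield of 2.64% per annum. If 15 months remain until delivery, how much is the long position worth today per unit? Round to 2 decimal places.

-¥7.45

Current fair forward for the remaining 15 months: F = S·e^((r − q)·T), (r − q) = 0.0647 − 0.0264 = 0.0383
F = 159.82 · e^(0.0383 × 15/12) = 159.82 × 1.049040 = 167.6576
Value of long forward = (F − K)·e^(−rT) = (167.6576 − 175.74) · e^(−0.0647·15/12)
= -8.0824 × 0.922309 = -7.45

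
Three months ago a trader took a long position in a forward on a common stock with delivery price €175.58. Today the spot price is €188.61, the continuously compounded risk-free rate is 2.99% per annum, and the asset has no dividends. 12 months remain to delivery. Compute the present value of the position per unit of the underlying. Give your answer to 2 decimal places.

Current fair forward for the remaining 12 months: F = S·e^(r·T), r = 0.0299
F = 188.61 · e^(0.0299 × 12/12) = 188.61 × 1.030351 = 194.3345
Value of long forward = (F − K)·e^(−rT) = (194.3345 − 175.58) · e^(−0.0299·12/12)
= 18.7545 × 0.970543 = 18.20

€18.20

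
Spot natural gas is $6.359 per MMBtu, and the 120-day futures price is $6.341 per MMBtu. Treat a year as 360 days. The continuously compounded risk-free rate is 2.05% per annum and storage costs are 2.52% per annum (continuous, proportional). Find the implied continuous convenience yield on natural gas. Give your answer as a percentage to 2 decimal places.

F = S·e^((r+u−y)T) ⇒ (r+u−y) = ln(F/S)/T
ln(6.341/6.359) = -0.002835; /T ⇒ -0.008505
y = r + u − ln(F/S)/T = 0.0205 + 0.0252 + 0.008505 = 0.054205
y = 5.42%

5.42%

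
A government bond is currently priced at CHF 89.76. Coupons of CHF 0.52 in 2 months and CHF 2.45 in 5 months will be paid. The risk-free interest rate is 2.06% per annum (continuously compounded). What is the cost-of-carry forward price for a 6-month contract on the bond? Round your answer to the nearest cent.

PV(coupons) I = 0.52·e^(−0.0206·2/12) + 2.45·e^(−0.0206·5/12)
I = 0.5182 + 2.4291 = 2.9473
F = (S − I)·e^(rT) = (89.76 − 2.9473) · e^(0.0206·6/12)
= 86.8127 · e^0.010300 = 86.8127 × 1.010353 = CHF 87.71

CHF 87.71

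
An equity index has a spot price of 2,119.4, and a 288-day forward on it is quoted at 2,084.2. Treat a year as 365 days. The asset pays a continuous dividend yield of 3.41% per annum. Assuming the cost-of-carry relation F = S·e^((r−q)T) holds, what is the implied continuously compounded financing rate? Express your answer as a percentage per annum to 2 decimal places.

1.29%

From F = S·e^((r−q)T): (r − q) = ln(F/S)/T
ln(2084.2/2119.4) = ln(0.983392) = -0.016747
(r − q) = -0.016747 / (288/365) = -0.021224
r = ln(F/S)/T + q = -0.021224 + 0.0341 = 0.012876
r = 1.29%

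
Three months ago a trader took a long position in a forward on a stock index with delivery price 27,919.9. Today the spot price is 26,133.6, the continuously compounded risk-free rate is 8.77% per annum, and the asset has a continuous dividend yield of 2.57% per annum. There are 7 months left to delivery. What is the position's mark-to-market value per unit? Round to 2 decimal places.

Current fair forward for the remaining 7 months: F = S·e^((r − q)·T), (r − q) = 0.0877 − 0.0257 = 0.0620
F = 26133.6 · e^(0.0620 × 7/12) = 26133.6 × 1.03682864 = 27096.0649
Value of long forward = (F − K)·e^(−rT) = (27096.0649 − 27919.9) · e^(−0.0877·7/12)
= -823.8351 × 0.95012822 = -782.75

-782.75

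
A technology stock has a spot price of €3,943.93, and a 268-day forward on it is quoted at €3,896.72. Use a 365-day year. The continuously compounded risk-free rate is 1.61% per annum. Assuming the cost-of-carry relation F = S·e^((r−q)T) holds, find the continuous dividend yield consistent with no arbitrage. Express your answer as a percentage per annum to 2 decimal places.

3.25%

From F = S·e^((r−q)T): (r − q) = ln(F/S)/T
ln(3896.72/3943.93) = ln(0.988030) = -0.012042
(r − q) = -0.012042 / (268/365) = -0.016400
q = r − ln(F/S)/T = 0.0161 + 0.016400 = 0.032500
q = 3.25%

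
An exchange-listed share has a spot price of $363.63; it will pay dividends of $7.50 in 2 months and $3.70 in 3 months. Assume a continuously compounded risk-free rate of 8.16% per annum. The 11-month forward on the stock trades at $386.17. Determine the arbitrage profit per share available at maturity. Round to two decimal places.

PV(dividends) I = 7.50·e^(−0.0816·2/12) + 3.70·e^(−0.0816·3/12) = 11.0240
Fair forward F* = (S − I)·e^(rT) = (363.63 − 11.0240)·e^0.074800 = 352.6060 × 1.077669 = 379.9926
Market $386.17 > fair 379.9926: forward overpriced → cash-and-carry (borrow at r, buy the stock and collect the dividends, short the forward).
Profit at T = |F_mkt − F*| = |386.17 − 379.9926| = $6.18 per share

$6.18 per share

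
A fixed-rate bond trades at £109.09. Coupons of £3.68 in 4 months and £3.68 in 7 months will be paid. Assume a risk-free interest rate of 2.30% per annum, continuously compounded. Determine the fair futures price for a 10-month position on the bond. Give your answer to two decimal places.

£103.78

PV(coupons) I = 3.68·e^(−0.0230·4/12) + 3.68·e^(−0.0230·7/12)
I = 3.6519 + 3.6310 = 7.2829
F = (S − I)·e^(rT) = (109.09 − 7.2829) · e^(0.0230·10/12)
= 101.8071 · e^0.019167 = 101.8071 × 1.019352 = £103.78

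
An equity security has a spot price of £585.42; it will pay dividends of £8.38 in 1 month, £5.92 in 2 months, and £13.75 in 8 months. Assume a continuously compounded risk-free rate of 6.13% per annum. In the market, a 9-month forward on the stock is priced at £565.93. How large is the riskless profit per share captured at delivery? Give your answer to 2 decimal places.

£18.35 per share

PV(dividends) I = 8.38·e^(−0.0613·1/12) + 5.92·e^(−0.0613·2/12) + 13.75·e^(−0.0613·8/12) = 27.3965
Fair forward F* = (S − I)·e^(rT) = (585.42 − 27.3965)·e^0.045975 = 558.0235 × 1.047048 = 584.2774
Market £565.93 < fair 584.2774: forward underpriced → reverse cash-and-carry (short the stock, invest proceeds at r, pay the dividends, go long the forward).
Profit at T = |F_mkt − F*| = |565.93 − 584.2774| = £18.35 per share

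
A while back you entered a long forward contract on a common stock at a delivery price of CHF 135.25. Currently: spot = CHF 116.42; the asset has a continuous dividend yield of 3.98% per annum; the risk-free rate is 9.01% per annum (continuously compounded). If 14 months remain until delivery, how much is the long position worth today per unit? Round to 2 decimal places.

Current fair forward for the remaining 14 months: F = S·e^((r − q)·T), (r − q) = 0.0901 − 0.0398 = 0.0503
F = 116.42 · e^(0.0503 × 14/12) = 116.42 × 1.060439 = 123.4563
Value of long forward = (F − K)·e^(−rT) = (123.4563 − 135.25) · e^(−0.0901·14/12)
= -11.7937 × 0.900219 = -10.62

-CHF 10.62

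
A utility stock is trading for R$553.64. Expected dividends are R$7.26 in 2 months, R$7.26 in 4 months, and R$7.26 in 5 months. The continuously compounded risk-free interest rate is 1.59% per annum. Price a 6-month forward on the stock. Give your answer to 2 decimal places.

R$536.21

PV(dividends) I = 7.26·e^(−0.0159·2/12) + 7.26·e^(−0.0159·4/12) + 7.26·e^(−0.0159·5/12)
I = 7.2408 + 7.2216 + 7.2121 = 21.6745
F = (S − I)·e^(rT) = (553.64 − 21.6745) · e^(0.0159·6/12)
= 531.9655 · e^0.007950 = 531.9655 × 1.007982 = R$536.21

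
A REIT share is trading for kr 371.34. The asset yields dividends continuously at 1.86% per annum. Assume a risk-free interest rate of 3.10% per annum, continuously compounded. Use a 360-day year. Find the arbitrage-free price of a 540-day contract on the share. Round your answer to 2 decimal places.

F = S·e^((r − q)T) = 371.34 · e^((0.0310 − 0.0186) × 540/360)
= 371.34 · e^0.018600 = 371.34 × 1.018774
F = kr 378.31

kr 378.31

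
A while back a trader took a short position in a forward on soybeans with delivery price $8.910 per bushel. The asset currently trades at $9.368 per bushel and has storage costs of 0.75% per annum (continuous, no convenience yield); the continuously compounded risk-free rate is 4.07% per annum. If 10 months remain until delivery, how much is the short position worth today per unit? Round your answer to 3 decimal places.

Current fair forward for the remaining 10 months: F = S·e^((r + u)·T), (r + u) = 0.0407 + 0.0075 = 0.0482
F = 9.368 · e^(0.0482 × 10/12) = 9.368 × 1.040984 = 9.7519
Value of long forward = (F − K)·e^(−rT) = (9.7519 − 8.910) · e^(−0.0407·10/12)
= 0.8419 × 0.966652 = 0.814
Short position value = −(long value) = -$0.814

-$0.814 per bushel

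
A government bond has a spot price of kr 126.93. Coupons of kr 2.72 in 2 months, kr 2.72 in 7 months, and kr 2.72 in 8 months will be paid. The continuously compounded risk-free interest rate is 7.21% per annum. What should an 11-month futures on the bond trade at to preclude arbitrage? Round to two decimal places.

kr 127.18

PV(coupons) I = 2.72·e^(−0.0721·2/12) + 2.72·e^(−0.0721·7/12) + 2.72·e^(−0.0721·8/12)
I = 2.6875 + 2.6080 + 2.5924 = 7.8879
F = (S − I)·e^(rT) = (126.93 − 7.8879) · e^(0.0721·11/12)
= 119.0421 · e^0.066092 = 119.0421 × 1.068325 = kr 127.18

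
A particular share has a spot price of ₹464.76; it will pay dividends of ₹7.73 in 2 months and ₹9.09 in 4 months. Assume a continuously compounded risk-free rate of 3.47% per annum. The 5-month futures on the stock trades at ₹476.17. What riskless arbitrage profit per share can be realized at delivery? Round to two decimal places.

PV(dividends) I = 7.73·e^(−0.0347·2/12) + 9.09·e^(−0.0347·4/12) = 16.6709
Fair futures F* = (S − I)·e^(rT) = (464.76 − 16.6709)·e^0.014458 = 448.0891 × 1.014563 = 454.6146
Market ₹476.17 > fair 454.6146: forward overpriced → cash-and-carry (borrow at r, buy the stock and collect the dividends, short the forward).
Profit at T = |F_mkt − F*| = |476.17 − 454.6146| = ₹21.56 per share

₹21.56 per share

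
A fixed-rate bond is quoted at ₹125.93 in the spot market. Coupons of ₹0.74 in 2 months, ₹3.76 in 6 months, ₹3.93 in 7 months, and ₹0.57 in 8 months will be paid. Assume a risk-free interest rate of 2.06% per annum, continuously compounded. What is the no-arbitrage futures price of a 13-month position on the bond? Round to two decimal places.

PV(coupons) I = 0.74·e^(−0.0206·2/12) + 3.76·e^(−0.0206·6/12) + 3.93·e^(−0.0206·7/12) + 0.57·e^(−0.0206·8/12)
I = 0.7375 + 3.7215 + 3.8831 + 0.5622 = 8.9043
F = (S − I)·e^(rT) = (125.93 − 8.9043) · e^(0.0206·13/12)
= 117.0257 · e^0.022317 = 117.0257 × 1.022568 = ₹119.67

₹119.67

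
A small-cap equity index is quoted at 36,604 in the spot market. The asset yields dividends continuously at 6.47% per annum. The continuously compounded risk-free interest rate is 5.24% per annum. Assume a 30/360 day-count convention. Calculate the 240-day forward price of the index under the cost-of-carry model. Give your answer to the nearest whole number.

36,305

F = S·e^((r − q)T) = 36604 · e^((0.0524 − 0.0647) × 240/360)
= 36604 · e^-0.008200 = 36604 × 0.991834
F = 36,305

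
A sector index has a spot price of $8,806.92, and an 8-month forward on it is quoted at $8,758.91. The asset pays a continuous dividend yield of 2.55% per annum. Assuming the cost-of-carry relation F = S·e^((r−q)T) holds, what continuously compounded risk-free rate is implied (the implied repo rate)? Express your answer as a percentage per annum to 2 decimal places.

From F = S·e^((r−q)T): (r − q) = ln(F/S)/T
ln(8758.91/8806.92) = ln(0.994549) = -0.005466
(r − q) = -0.005466 / (8/12) = -0.008199
r = ln(F/S)/T + q = -0.008199 + 0.0255 = 0.017301
r = 1.73%

1.73%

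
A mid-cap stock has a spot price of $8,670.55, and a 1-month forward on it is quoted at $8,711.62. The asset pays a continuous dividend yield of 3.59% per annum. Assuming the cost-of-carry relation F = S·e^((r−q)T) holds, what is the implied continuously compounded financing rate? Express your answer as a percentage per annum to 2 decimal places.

9.26%

From F = S·e^((r−q)T): (r − q) = ln(F/S)/T
ln(8711.62/8670.55) = ln(1.004737) = 0.004726
(r − q) = 0.004726 / (1/12) = 0.056712
r = ln(F/S)/T + q = 0.056712 + 0.0359 = 0.092612
r = 9.26%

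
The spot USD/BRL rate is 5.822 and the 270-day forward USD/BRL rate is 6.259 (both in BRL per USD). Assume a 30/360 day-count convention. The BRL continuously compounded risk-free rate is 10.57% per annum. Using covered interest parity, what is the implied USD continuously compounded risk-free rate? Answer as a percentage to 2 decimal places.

F = S·e^((r_BRL − r_USD)T) ⇒ r_USD = r_BRL − ln(F/S)/T
ln(6.259/5.822) = 0.072377; /(270/360) = 0.096503
r_USD = 0.1057 − 0.096503 = 0.009197
r_USD = 0.92%

0.92%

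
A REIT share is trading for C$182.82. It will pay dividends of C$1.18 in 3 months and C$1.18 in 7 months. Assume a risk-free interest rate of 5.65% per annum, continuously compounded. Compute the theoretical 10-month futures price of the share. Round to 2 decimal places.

PV(dividends) I = 1.18·e^(−0.0565·3/12) + 1.18·e^(−0.0565·7/12)
I = 1.1634 + 1.1417 = 2.3051
F = (S − I)·e^(rT) = (182.82 − 2.3051) · e^(0.0565·10/12)
= 180.5149 · e^0.047083 = 180.5149 × 1.048209 = C$189.22

C$189.22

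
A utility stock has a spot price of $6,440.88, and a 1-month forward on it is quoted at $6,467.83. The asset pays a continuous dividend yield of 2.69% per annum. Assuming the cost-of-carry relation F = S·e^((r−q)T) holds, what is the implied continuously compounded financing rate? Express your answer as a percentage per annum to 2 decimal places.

7.70%

From F = S·e^((r−q)T): (r − q) = ln(F/S)/T
ln(6467.83/6440.88) = ln(1.004184) = 0.004175
(r − q) = 0.004175 / (1/12) = 0.050100
r = ln(F/S)/T + q = 0.050100 + 0.0269 = 0.077000
r = 7.70%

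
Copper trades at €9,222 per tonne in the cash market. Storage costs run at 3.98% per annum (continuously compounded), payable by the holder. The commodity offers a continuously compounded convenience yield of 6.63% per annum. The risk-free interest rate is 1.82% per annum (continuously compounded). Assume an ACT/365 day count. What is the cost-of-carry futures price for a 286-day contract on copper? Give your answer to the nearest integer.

€9,162 per tonne

Net carry = r + u − y = 0.0182 + 0.0398 − 0.0663 = -0.0083
F = S·e^((r+u−y)T) = 9222 · e^(-0.0083 × 286/365) = 9222 · e^-0.006504
= 9222 × 0.993517 = €9,162 per tonne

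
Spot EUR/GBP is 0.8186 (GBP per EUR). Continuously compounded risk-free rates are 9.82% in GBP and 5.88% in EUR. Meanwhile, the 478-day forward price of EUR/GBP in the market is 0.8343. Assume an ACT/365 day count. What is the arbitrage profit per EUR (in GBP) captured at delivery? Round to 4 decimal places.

Fair forward: F* = S·e^(carry·T), with carry = (r_GBP − r_EUR) = 0.0982 − 0.0588 = 0.0394
F* = 0.8186 · e^(0.0394 × 478/365) = 0.8186 · e^0.051598 = 0.8186 × 1.052952 = 0.8619
Market 0.8343 < fair 0.8619: forward underpriced → reverse cash-and-carry (short spot, go long the forward).
At maturity, profit = |F_mkt − F*| = |0.8343 − 0.8619| = 0.0276 per EUR (in GBP)

0.0276 per EUR (in GBP)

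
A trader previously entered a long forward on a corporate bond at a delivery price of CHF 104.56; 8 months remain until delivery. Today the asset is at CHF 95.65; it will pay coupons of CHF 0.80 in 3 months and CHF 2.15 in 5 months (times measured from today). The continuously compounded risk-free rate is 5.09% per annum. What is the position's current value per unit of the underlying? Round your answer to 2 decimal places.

PV(remaining coupons) I = 0.80·e^(−0.0509·3/12) + 2.15·e^(−0.0509·5/12) = 2.8948
Current forward F = (S − I)·e^(rT) = (95.65 − 2.8948)·e^(0.0509·8/12) = 92.7552 × 1.034516 = 95.9567
Value (long) = (F − K)·e^(−rT) = (95.9567 − 104.56) × 0.966636 = -8.3163
Value = -CHF 8.32

-CHF 8.32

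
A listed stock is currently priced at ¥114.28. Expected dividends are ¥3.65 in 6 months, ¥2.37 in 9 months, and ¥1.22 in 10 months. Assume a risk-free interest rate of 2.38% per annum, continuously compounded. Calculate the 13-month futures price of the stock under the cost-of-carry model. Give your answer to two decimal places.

PV(dividends) I = 3.65·e^(−0.0238·6/12) + 2.37·e^(−0.0238·9/12) + 1.22·e^(−0.0238·10/12)
I = 3.6068 + 2.3281 + 1.1960 = 7.1309
F = (S − I)·e^(rT) = (114.28 − 7.1309) · e^(0.0238·13/12)
= 107.1491 · e^0.025783 = 107.1491 × 1.026118 = ¥109.95

¥109.95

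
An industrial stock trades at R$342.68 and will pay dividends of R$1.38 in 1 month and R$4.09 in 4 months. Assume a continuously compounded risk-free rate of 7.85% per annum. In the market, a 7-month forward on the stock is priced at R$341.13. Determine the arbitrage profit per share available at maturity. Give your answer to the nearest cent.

R$12.00 per share

PV(dividends) I = 1.38·e^(−0.0785·1/12) + 4.09·e^(−0.0785·4/12) = 5.3554
Fair forward F* = (S − I)·e^(rT) = (342.68 − 5.3554)·e^0.045792 = 337.3246 × 1.046857 = 353.1306
Market R$341.13 < fair 353.1306: forward underpriced → reverse cash-and-carry (short the stock, invest proceeds at r, pay the dividends, go long the forward).
Profit at T = |F_mkt − F*| = |341.13 − 353.1306| = R$12.00 per share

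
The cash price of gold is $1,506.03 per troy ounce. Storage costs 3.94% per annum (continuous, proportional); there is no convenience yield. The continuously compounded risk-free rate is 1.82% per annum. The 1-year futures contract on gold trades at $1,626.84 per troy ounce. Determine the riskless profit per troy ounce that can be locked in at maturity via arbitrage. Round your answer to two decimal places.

Fair futures: F* = S·e^(carry·T), with carry = (r + u) = 0.0182 + 0.0394 = 0.0576
F* = 1506.03 · e^(0.0576 × 1) = 1506.03 · e^0.05760000 = 1506.03 × 1.05929119 = $1595.3243
Market $1626.84 > fair $1595.3243: forward overpriced → cash-and-carry (buy spot, short the forward).
At maturity, profit = |F_mkt − F*| = |1626.84 − 1595.3243| = $31.52 per troy ounce

$31.52 per troy ounce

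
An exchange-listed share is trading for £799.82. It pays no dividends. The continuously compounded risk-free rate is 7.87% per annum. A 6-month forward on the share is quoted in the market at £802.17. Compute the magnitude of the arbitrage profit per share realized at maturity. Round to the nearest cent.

£29.75 per share

Fair forward: F* = S·e^(carry·T), with carry = r = 0.0787
F* = 799.82 · e^(0.0787 × 6/12) = 799.82 · e^0.039350 = 799.82 × 1.040134 = £831.9200
Market £802.17 < fair £831.9200: forward underpriced → reverse cash-and-carry (short spot, go long the forward).
At maturity, profit = |F_mkt − F*| = |802.17 − 831.9200| = £29.75 per share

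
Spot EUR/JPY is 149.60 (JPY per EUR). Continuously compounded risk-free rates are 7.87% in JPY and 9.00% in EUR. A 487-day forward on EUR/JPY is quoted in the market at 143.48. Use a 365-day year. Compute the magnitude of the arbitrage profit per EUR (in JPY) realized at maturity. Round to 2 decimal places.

Fair forward: F* = S·e^(carry·T), with carry = (r_JPY − r_EUR) = 0.0787 − 0.0900 = -0.0113
F* = 149.60 · e^(-0.0113 × 487/365) = 149.60 · e^-0.015077 = 149.60 × 0.985036 = 147.3614
Market 143.48 < fair 147.3614: forward underpriced → reverse cash-and-carry (short spot, go long the forward).
At maturity, profit = |F_mkt − F*| = |143.48 − 147.3614| = 3.88 per EUR (in JPY)

3.88 per EUR (in JPY)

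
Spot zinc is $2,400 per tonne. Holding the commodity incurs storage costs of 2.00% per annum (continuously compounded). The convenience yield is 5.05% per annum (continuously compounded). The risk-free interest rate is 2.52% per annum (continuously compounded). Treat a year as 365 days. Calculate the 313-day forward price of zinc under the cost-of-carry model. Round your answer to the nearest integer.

$2,389 per tonne

Net carry = r + u − y = 0.0252 + 0.0200 − 0.0505 = -0.0053
F = S·e^((r+u−y)T) = 2400 · e^(-0.0053 × 313/365) = 2400 · e^-0.004545
= 2400 × 0.995465 = $2,389 per tonne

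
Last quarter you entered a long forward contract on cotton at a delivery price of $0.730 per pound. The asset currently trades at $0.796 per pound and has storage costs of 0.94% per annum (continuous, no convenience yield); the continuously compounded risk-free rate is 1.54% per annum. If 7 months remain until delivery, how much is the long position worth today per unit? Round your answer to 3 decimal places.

$0.077 per pound

Current fair forward for the remaining 7 months: F = S·e^((r + u)·T), (r + u) = 0.0154 + 0.0094 = 0.0248
F = 0.796 · e^(0.0248 × 7/12) = 0.796 × 1.014572 = 0.8076
Value of long forward = (F − K)·e^(−rT) = (0.8076 − 0.730) · e^(−0.0154·7/12)
= 0.0776 × 0.991057 = 0.077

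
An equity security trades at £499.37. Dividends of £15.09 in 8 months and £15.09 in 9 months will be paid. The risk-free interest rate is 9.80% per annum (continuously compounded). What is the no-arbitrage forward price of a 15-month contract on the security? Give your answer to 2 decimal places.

£532.62

PV(dividends) I = 15.09·e^(−0.0980·8/12) + 15.09·e^(−0.0980·9/12)
I = 14.1356 + 14.0207 = 28.1563
F = (S − I)·e^(rT) = (499.37 − 28.1563) · e^(0.0980·15/12)
= 471.2137 · e^0.122500 = 471.2137 × 1.130319 = £532.62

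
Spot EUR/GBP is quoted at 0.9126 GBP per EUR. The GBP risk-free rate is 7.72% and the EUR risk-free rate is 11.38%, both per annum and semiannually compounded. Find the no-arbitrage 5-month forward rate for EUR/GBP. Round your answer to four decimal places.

0.8994

By covered interest parity, F = S · (1+r_GBP/2)^(2T) / (1+r_EUR/2)^(2T)
= 0.9126 × 1.032065 / 1.047197 = 0.9126 × 0.985550
F = 0.8994 GBP per EUR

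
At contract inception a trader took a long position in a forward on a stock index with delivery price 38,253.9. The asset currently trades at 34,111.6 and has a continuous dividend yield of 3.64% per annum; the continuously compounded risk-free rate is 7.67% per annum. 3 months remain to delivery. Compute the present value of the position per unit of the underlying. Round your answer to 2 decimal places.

-3724.78

Current fair forward for the remaining 3 months: F = S·e^((r − q)·T), (r − q) = 0.0767 − 0.0364 = 0.0403
F = 34111.6 · e^(0.0403 × 3/12) = 34111.6 × 1.01012592 = 34457.0113
Value of long forward = (F − K)·e^(−rT) = (34457.0113 − 38253.9) · e^(−0.0767·3/12)
= -3796.8887 × 0.98100767 = -3724.78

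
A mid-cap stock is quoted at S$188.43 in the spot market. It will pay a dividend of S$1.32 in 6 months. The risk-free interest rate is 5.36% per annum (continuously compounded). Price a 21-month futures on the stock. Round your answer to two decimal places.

S$205.55

PV(dividends) I = 1.32·e^(−0.0536·6/12)
I = 1.2851
F = (S − I)·e^(rT) = (188.43 − 1.2851) · e^(0.0536·21/12)
= 187.1449 · e^0.093800 = 187.1449 × 1.098340 = S$205.55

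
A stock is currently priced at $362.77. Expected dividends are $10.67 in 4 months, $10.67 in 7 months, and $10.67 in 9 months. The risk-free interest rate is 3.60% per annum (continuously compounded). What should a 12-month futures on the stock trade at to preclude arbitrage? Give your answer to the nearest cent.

$343.54

PV(dividends) I = 10.67·e^(−0.0360·4/12) + 10.67·e^(−0.0360·7/12) + 10.67·e^(−0.0360·9/12)
I = 10.5427 + 10.4483 + 10.3858 = 31.3768
F = (S − I)·e^(rT) = (362.77 − 31.3768) · e^(0.0360·12/12)
= 331.3932 · e^0.036000 = 331.3932 × 1.036656 = $343.54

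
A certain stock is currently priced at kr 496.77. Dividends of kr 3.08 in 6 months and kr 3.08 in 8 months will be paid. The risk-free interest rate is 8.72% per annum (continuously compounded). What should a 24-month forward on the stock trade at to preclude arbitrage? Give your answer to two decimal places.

kr 584.45

PV(dividends) I = 3.08·e^(−0.0872·6/12) + 3.08·e^(−0.0872·8/12)
I = 2.9486 + 2.9061 = 5.8547
F = (S − I)·e^(rT) = (496.77 − 5.8547) · e^(0.0872·24/12)
= 490.9153 · e^0.174400 = 490.9153 × 1.190532 = kr 584.45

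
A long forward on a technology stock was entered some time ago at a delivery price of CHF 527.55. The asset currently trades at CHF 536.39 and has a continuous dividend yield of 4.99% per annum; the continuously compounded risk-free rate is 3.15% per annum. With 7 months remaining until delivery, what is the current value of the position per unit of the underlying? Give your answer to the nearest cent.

Current fair forward for the remaining 7 months: F = S·e^((r − q)·T), (r − q) = 0.0315 − 0.0499 = -0.0184
F = 536.39 · e^(-0.0184 × 7/12) = 536.39 × 0.989324 = 530.6635
Value of long forward = (F − K)·e^(−rT) = (530.6635 − 527.55) · e^(−0.0315·7/12)
= 3.1135 × 0.981793 = 3.06

CHF 3.06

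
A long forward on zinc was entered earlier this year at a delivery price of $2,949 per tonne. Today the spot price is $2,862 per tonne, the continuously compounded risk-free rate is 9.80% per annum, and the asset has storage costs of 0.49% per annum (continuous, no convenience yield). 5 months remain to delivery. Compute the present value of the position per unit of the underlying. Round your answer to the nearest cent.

$36.84 per tonne

Current fair forward for the remaining 5 months: F = S·e^((r + u)·T), (r + u) = 0.0980 + 0.0049 = 0.1029
F = 2862 · e^(0.1029 × 5/12) = 2862 × 1.04380741 = 2987.3768
Value of long forward = (F − K)·e^(−rT) = (2987.3768 − 2949) · e^(−0.0980·5/12)
= 38.3768 × 0.95998911 = 36.84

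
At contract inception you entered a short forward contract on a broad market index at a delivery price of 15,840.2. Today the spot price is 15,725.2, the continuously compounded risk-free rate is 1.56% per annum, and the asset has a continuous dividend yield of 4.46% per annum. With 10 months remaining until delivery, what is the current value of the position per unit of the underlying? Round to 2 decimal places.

Current fair forward for the remaining 10 months: F = S·e^((r − q)·T), (r − q) = 0.0156 − 0.0446 = -0.0290
F = 15725.2 · e^(-0.0290 × 10/12) = 15725.2 × 0.97612301 = 15349.7296
Value of long forward = (F − K)·e^(−rT) = (15349.7296 − 15840.2) · e^(−0.0156·10/12)
= -490.4704 × 0.98708414 = -484.14
Short position value = −(long value) = 484.14

484.14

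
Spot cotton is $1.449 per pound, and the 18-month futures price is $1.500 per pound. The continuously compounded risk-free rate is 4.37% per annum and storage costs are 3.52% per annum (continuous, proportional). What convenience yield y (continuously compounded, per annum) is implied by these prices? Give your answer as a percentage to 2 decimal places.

F = S·e^((r+u−y)T) ⇒ (r+u−y) = ln(F/S)/T
ln(1.500/1.449) = 0.034591; /T ⇒ 0.023061
y = r + u − ln(F/S)/T = 0.0437 + 0.0352 − 0.023061 = 0.055839
y = 5.58%

5.58%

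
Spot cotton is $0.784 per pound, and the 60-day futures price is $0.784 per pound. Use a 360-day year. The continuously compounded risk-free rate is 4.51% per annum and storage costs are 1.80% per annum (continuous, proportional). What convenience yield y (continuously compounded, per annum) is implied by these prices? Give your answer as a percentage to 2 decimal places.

6.31%

F = S·e^((r+u−y)T) ⇒ (r+u−y) = ln(F/S)/T
ln(0.784/0.784) = 0.000000; /T ⇒ 0.000000
y = r + u − ln(F/S)/T = 0.0451 + 0.0180 + 0.000000 = 0.063100
y = 6.31%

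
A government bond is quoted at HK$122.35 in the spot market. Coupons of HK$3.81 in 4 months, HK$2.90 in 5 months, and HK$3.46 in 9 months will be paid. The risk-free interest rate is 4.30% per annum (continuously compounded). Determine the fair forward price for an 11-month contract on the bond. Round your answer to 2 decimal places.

PV(coupons) I = 3.81·e^(−0.0430·4/12) + 2.90·e^(−0.0430·5/12) + 3.46·e^(−0.0430·9/12)
I = 3.7558 + 2.8485 + 3.3502 = 9.9545
F = (S − I)·e^(rT) = (122.35 − 9.9545) · e^(0.0430·11/12)
= 112.3955 · e^0.039417 = 112.3955 × 1.040204 = HK$116.91

HK$116.91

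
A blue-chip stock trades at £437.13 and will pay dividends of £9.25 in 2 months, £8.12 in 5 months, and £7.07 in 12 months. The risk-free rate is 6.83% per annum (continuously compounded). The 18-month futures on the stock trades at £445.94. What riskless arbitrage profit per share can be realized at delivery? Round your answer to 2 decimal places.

PV(dividends) I = 9.25·e^(−0.0683·2/12) + 8.12·e^(−0.0683·5/12) + 7.07·e^(−0.0683·12/12) = 23.6407
Fair futures F* = (S − I)·e^(rT) = (437.13 − 23.6407)·e^0.102450 = 413.4893 × 1.107882 = 458.0974
Market £445.94 < fair 458.0974: forward underpriced → reverse cash-and-carry (short the stock, invest proceeds at r, pay the dividends, go long the forward).
Profit at T = |F_mkt − F*| = |445.94 − 458.0974| = £12.16 per share

£12.16 per share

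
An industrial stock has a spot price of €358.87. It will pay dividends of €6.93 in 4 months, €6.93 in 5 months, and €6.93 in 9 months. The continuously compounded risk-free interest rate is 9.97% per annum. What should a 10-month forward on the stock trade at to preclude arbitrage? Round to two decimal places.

€368.46

PV(dividends) I = 6.93·e^(−0.0997·4/12) + 6.93·e^(−0.0997·5/12) + 6.93·e^(−0.0997·9/12)
I = 6.7035 + 6.6480 + 6.4307 = 19.7822
F = (S − I)·e^(rT) = (358.87 − 19.7822) · e^(0.0997·10/12)
= 339.0878 · e^0.083083 = 339.0878 × 1.086632 = €368.46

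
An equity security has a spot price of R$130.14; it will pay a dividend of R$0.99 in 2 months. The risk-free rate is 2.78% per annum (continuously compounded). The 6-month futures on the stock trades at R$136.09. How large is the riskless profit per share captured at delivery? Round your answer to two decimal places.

R$5.13 per share

PV(dividends) I = 0.99·e^(−0.0278·2/12) = 0.9854
Fair futures F* = (S − I)·e^(rT) = (130.14 − 0.9854)·e^0.013900 = 129.1546 × 1.013997 = 130.9624
Market R$136.09 > fair 130.9624: forward overpriced → cash-and-carry (borrow at r, buy the stock and collect the dividends, short the forward).
Profit at T = |F_mkt − F*| = |136.09 − 130.9624| = R$5.13 per share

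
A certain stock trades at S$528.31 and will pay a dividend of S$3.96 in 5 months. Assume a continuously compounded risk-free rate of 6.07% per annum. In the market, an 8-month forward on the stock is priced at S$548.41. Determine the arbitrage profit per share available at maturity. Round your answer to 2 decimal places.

S$2.30 per share

PV(dividends) I = 3.96·e^(−0.0607·5/12) = 3.8611
Fair forward F* = (S − I)·e^(rT) = (528.31 − 3.8611)·e^0.040467 = 524.4489 × 1.041297 = 546.1071
Market S$548.41 > fair 546.1071: forward overpriced → cash-and-carry (borrow at r, buy the stock and collect the dividends, short the forward).
Profit at T = |F_mkt − F*| = |548.41 − 546.1071| = S$2.30 per share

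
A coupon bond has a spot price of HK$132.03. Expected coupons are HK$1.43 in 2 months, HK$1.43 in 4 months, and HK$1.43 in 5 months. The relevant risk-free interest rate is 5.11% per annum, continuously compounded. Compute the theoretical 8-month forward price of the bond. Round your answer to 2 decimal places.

HK$132.24

PV(coupons) I = 1.43·e^(−0.0511·2/12) + 1.43·e^(−0.0511·4/12) + 1.43·e^(−0.0511·5/12)
I = 1.4179 + 1.4058 + 1.3999 = 4.2236
F = (S − I)·e^(rT) = (132.03 − 4.2236) · e^(0.0511·8/12)
= 127.8064 · e^0.034067 = 127.8064 × 1.034654 = HK$132.24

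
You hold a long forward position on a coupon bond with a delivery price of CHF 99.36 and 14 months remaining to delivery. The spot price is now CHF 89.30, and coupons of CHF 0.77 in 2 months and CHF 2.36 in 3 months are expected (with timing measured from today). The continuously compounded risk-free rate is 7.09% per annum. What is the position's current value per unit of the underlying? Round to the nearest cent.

PV(remaining coupons) I = 0.77·e^(−0.0709·2/12) + 2.36·e^(−0.0709·3/12) = 3.0795
Current forward F = (S − I)·e^(rT) = (89.30 − 3.0795)·e^(0.0709·14/12) = 86.2205 × 1.086234 = 93.6556
Value (long) = (F − K)·e^(−rT) = (93.6556 − 99.36) × 0.920612 = -5.2515
Value = -CHF 5.25

-CHF 5.25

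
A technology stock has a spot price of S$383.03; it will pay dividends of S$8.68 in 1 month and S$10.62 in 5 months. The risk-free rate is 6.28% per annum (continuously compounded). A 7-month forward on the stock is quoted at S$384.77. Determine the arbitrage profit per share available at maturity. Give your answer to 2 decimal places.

PV(dividends) I = 8.68·e^(−0.0628·1/12) + 10.62·e^(−0.0628·5/12) = 18.9804
Fair forward F* = (S − I)·e^(rT) = (383.03 − 18.9804)·e^0.036633 = 364.0496 × 1.037312 = 377.6330
Market S$384.77 > fair 377.6330: forward overpriced → cash-and-carry (borrow at r, buy the stock and collect the dividends, short the forward).
Profit at T = |F_mkt − F*| = |384.77 − 377.6330| = S$7.14 per share

S$7.14 per share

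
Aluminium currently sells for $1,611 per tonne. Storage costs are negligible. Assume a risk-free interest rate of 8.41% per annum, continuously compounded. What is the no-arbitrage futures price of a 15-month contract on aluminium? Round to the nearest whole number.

F = S·e^(rT) = 1611 · e^(0.0841 × 15/12) = 1611 · e^0.105125
= 1611 × 1.110849 = $1,790 per tonne

$1,790 per tonne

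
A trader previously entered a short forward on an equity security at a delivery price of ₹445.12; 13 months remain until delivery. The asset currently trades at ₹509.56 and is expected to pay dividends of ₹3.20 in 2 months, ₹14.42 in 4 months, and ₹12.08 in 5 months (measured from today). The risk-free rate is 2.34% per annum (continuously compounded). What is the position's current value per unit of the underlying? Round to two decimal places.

-₹46.12

PV(remaining dividends) I = 3.20·e^(−0.0234·2/12) + 14.42·e^(−0.0234·4/12) + 12.08·e^(−0.0234·5/12) = 29.4583
Current forward F = (S − I)·e^(rT) = (509.56 − 29.4583)·e^(0.0234·13/12) = 480.1017 × 1.025674 = 492.4278
Value (long) = (F − K)·e^(−rT) = (492.4278 − 445.12) × 0.974969 = 46.1236
Short position value = −(long value) = -₹46.12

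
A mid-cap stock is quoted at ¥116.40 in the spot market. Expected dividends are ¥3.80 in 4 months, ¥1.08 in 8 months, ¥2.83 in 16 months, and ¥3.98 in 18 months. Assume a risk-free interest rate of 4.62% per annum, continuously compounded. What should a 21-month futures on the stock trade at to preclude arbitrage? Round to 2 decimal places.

¥114.10

PV(dividends) I = 3.80·e^(−0.0462·4/12) + 1.08·e^(−0.0462·8/12) + 2.83·e^(−0.0462·16/12) + 3.98·e^(−0.0462·18/12)
I = 3.7419 + 1.0472 + 2.6609 + 3.7135 = 11.1635
F = (S − I)·e^(rT) = (116.40 − 11.1635) · e^(0.0462·21/12)
= 105.2365 · e^0.080850 = 105.2365 × 1.084208 = ¥114.10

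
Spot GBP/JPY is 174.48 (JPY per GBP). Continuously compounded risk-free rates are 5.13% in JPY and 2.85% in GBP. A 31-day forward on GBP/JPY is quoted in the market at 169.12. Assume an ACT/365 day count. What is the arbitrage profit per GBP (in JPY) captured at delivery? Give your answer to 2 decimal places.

5.70 per GBP (in JPY)

Fair forward: F* = S·e^(carry·T), with carry = (r_JPY − r_GBP) = 0.0513 − 0.0285 = 0.0228
F* = 174.48 · e^(0.0228 × 31/365) = 174.48 · e^0.001936 = 174.48 × 1.001938 = 174.8181
Market 169.12 < fair 174.8181: forward underpriced → reverse cash-and-carry (short spot, go long the forward).
At maturity, profit = |F_mkt − F*| = |169.12 − 174.8181| = 5.70 per GBP (in JPY)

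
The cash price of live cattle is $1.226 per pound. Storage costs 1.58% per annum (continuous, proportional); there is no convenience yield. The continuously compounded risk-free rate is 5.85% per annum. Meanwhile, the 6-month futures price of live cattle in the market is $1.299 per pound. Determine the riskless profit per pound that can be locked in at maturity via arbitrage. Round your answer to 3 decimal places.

$0.027 per pound

Fair futures: F* = S·e^(carry·T), with carry = (r + u) = 0.0585 + 0.0158 = 0.0743
F* = 1.226 · e^(0.0743 × 6/12) = 1.226 · e^0.037150 = 1.226 × 1.037849 = $1.2724
Market $1.299 > fair $1.2724: forward overpriced → cash-and-carry (buy spot, short the forward).
At maturity, profit = |F_mkt − F*| = |1.299 − 1.2724| = $0.027 per pound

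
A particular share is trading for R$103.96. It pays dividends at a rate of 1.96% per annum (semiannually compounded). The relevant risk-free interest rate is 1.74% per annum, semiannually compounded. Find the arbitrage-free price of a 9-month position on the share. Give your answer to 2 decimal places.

F = S · (1+r/2)^(2T) / (1+q/2)^(2T)
= 103.96 × 1.013078 / 1.014736 = 103.96 × 0.998366
F = R$103.79

R$103.79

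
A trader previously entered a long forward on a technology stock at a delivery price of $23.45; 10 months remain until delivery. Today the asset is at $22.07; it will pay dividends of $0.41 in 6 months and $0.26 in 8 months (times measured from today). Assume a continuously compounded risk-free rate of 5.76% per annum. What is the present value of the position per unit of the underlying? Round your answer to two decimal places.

PV(remaining dividends) I = 0.41·e^(−0.0576·6/12) + 0.26·e^(−0.0576·8/12) = 0.6486
Current forward F = (S − I)·e^(rT) = (22.07 − 0.6486)·e^(0.0576·10/12) = 21.4214 × 1.049171 = 22.4747
Value (long) = (F − K)·e^(−rT) = (22.4747 − 23.45) × 0.953134 = -0.9296
Value = -$0.93

-$0.93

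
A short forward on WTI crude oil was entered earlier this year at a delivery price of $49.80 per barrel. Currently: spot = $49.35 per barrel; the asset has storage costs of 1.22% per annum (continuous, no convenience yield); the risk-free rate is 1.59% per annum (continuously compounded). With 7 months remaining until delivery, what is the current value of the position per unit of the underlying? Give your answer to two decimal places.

-$0.36 per barrel

Current fair forward for the remaining 7 months: F = S·e^((r + u)·T), (r + u) = 0.0159 + 0.0122 = 0.0281
F = 49.35 · e^(0.0281 × 7/12) = 49.35 × 1.016527 = 50.1656
Value of long forward = (F − K)·e^(−rT) = (50.1656 − 49.80) · e^(−0.0159·7/12)
= 0.3656 × 0.990768 = 0.36
Short position value = −(long value) = -$0.36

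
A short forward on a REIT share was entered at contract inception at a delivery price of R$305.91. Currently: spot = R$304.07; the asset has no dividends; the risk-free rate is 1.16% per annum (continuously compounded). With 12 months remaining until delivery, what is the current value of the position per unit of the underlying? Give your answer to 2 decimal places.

Current fair forward for the remaining 12 months: F = S·e^(r·T), r = 0.0116
F = 304.07 · e^(0.0116 × 12/12) = 304.07 × 1.011668 = 307.6179
Value of long forward = (F − K)·e^(−rT) = (307.6179 − 305.91) · e^(−0.0116·12/12)
= 1.7079 × 0.988467 = 1.69
Short position value = −(long value) = -R$1.69

-R$1.69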